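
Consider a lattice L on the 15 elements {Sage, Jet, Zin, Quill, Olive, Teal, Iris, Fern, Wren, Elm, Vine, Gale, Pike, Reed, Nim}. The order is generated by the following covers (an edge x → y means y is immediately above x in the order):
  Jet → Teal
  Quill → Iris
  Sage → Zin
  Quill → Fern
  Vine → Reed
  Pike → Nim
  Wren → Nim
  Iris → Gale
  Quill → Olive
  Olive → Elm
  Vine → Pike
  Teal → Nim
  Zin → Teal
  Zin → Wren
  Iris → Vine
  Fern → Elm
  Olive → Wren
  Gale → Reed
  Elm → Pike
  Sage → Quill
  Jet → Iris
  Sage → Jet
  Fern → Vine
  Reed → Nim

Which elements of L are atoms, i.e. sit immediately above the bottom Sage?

The atoms are exactly the elements that cover Sage: Jet, Quill, Zin.

Jet, Quill, Zin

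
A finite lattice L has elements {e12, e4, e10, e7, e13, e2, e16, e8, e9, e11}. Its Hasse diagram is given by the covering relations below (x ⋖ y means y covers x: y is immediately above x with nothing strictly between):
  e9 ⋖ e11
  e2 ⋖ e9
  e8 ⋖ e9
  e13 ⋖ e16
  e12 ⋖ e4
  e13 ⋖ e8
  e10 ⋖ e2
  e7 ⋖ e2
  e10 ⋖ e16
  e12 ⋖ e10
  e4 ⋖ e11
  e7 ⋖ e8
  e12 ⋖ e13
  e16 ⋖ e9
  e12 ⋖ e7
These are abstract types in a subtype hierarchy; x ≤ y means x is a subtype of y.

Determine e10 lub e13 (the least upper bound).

e16

Common upper bounds of {e10, e13}: e11, e16, e9.
The least among these is e16.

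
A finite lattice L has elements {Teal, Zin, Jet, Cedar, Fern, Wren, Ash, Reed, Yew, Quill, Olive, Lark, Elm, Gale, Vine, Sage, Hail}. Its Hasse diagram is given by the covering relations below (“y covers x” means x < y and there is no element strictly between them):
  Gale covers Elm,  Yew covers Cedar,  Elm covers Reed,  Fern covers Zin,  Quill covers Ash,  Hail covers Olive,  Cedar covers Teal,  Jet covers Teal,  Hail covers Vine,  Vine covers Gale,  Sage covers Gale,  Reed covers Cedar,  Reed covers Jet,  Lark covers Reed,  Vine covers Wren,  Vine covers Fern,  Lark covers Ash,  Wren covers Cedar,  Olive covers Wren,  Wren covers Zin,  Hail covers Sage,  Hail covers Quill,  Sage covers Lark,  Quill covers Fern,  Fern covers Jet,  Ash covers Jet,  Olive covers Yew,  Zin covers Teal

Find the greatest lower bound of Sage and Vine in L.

Common lower bounds of {Sage, Vine}: Cedar, Elm, Gale, Jet, Reed, Teal.
The greatest among these is Gale.

Gale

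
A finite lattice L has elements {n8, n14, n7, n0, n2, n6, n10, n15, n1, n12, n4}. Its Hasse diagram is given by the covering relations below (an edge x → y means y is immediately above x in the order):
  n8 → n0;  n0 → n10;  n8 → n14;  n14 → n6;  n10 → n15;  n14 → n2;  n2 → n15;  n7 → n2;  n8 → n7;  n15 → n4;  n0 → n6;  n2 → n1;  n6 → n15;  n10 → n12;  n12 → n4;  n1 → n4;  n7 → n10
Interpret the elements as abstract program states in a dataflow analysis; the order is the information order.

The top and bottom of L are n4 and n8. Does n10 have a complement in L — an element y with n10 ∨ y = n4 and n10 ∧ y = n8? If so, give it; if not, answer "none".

none

For every candidate y, either n10 ∨ y ≠ n4 or n10 ∧ y ≠ n8; no complement exists.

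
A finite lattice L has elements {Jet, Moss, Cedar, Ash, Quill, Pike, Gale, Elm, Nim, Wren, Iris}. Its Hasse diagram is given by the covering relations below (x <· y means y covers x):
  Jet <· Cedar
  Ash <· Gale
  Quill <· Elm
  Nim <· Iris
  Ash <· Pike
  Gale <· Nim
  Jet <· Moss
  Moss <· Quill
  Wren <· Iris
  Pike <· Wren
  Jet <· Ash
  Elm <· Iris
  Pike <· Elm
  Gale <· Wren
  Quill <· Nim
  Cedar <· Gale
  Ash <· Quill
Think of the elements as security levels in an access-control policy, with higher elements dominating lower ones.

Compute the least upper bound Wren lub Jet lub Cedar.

Common upper bounds of {Wren, Jet, Cedar}: Iris, Wren.
The least among these is Wren.

Wren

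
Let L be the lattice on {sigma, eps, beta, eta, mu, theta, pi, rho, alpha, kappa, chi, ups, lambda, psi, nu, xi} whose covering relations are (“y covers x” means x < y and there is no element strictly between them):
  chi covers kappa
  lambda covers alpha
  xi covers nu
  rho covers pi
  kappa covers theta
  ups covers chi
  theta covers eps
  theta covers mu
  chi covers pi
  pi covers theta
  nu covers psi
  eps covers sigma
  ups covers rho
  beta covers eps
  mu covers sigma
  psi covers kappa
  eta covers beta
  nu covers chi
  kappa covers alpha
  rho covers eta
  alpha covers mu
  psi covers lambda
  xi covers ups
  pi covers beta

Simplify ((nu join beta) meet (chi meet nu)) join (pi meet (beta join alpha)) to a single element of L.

nu ∨ beta = nu
chi ∧ nu = chi
nu ∧ chi = chi
beta ∨ alpha = chi
pi ∧ chi = pi
chi ∨ pi = chi

chi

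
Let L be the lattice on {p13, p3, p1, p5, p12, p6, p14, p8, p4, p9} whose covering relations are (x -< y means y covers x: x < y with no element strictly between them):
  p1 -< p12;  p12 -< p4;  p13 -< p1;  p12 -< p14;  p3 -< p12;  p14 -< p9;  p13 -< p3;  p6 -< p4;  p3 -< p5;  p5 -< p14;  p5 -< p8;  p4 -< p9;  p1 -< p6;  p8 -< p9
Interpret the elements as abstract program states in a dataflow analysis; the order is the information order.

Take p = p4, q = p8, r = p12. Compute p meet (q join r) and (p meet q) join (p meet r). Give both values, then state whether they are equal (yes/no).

q join r = p9, so p meet (q join r) = p4 meet p9 = p4.
p meet q = p3 and p meet r = p12, so (p meet q) join (p meet r) = p3 join p12 = p12.
Equal: no.

p4; p12; no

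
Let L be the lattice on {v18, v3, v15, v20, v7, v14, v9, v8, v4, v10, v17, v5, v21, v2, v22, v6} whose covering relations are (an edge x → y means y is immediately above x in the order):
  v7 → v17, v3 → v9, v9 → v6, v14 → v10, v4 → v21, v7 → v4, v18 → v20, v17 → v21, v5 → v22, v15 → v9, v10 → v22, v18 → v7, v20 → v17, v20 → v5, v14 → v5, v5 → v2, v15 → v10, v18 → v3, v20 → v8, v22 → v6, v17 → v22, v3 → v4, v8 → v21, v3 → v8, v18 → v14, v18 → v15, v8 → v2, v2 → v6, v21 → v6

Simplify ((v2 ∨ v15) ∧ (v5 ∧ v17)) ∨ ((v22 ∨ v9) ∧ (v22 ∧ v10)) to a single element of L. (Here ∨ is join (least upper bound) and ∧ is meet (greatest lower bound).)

v2 ∨ v15 = v6
v5 ∧ v17 = v20
v6 ∧ v20 = v20
v22 ∨ v9 = v6
v22 ∧ v10 = v10
v6 ∧ v10 = v10
v20 ∨ v10 = v22

v22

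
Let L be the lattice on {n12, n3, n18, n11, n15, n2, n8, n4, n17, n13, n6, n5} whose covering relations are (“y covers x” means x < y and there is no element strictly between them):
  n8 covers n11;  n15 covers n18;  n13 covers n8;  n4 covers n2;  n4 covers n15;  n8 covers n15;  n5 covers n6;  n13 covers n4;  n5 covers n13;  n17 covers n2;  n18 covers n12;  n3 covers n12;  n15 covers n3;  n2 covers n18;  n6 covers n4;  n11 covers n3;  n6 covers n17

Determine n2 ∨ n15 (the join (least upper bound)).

Common upper bounds of {n2, n15}: n13, n4, n5, n6.
The least among these is n4.

n4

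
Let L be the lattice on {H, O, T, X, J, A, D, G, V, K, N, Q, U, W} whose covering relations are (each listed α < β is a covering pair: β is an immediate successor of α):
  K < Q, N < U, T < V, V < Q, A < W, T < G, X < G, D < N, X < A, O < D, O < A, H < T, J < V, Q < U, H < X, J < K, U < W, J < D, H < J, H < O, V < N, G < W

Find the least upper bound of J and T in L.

Common upper bounds of {J, T}: N, Q, U, V, W.
The least among these is V.

V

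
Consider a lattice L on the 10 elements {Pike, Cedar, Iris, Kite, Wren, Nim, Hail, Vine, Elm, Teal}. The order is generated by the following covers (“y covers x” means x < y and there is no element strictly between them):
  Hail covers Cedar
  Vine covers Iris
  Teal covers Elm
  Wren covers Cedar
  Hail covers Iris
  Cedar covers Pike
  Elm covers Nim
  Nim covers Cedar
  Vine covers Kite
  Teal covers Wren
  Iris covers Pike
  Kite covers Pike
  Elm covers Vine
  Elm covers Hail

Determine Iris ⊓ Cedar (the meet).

Pike

Common lower bounds of {Iris, Cedar}: Pike.
The greatest among these is Pike.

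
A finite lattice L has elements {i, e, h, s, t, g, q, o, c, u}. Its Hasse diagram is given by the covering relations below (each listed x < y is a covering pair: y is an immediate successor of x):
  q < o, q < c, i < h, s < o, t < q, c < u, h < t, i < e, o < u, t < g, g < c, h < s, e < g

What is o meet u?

Common lower bounds of {o, u}: h, i, o, q, s, t.
The greatest among these is o.

o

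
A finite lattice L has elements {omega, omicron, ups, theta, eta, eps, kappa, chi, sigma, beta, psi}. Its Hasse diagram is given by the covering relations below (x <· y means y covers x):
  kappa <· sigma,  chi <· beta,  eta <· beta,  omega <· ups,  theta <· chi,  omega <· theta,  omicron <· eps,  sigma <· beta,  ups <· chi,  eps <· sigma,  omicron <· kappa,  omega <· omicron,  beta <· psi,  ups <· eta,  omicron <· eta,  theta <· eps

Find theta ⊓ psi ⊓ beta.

Common lower bounds of {theta, psi, beta}: omega, theta.
The greatest among these is theta.

theta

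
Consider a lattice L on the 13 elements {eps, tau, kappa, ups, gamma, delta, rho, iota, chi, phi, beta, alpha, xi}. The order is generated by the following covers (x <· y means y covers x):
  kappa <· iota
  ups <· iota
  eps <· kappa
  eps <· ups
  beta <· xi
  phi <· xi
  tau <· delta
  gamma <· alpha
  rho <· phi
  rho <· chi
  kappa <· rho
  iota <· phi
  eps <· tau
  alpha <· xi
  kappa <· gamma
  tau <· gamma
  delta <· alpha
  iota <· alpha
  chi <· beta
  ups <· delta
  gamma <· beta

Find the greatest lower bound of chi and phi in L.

Common lower bounds of {chi, phi}: eps, kappa, rho.
The greatest among these is rho.

rho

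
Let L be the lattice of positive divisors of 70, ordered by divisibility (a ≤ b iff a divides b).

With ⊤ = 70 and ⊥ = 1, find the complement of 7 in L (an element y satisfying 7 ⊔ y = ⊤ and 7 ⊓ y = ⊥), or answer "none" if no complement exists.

10

Need y with 7 ∨ y = 70 and 7 ∧ y = 1.
Checking each element gives: 10.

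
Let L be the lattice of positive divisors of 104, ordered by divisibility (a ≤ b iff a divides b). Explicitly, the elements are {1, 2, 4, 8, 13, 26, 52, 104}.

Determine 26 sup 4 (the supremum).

In the divisibility order, the join is the least common multiple: lcm(26, 4) = 52.

52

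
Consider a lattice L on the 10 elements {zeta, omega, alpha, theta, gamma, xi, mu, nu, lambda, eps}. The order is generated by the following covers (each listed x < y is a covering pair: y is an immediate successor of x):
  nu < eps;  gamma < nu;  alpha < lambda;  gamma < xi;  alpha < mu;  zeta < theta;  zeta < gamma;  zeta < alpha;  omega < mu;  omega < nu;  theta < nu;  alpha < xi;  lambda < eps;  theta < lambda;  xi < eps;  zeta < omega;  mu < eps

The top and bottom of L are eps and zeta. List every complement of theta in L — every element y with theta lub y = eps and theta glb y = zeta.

Need y with theta ∨ y = eps and theta ∧ y = zeta.
Checking each element gives: mu, xi.

mu, xi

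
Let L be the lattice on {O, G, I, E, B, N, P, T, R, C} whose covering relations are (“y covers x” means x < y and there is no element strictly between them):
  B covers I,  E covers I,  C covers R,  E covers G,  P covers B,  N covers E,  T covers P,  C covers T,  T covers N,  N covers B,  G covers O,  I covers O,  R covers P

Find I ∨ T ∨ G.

T

Common upper bounds of {I, T, G}: C, T.
The least among these is T.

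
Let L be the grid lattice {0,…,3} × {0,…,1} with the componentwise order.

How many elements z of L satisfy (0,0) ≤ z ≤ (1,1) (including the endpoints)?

4

The interval [(0,0), (1,1)] = {(0,0), (0,1), (1,0), (1,1)}, which has 4 elements.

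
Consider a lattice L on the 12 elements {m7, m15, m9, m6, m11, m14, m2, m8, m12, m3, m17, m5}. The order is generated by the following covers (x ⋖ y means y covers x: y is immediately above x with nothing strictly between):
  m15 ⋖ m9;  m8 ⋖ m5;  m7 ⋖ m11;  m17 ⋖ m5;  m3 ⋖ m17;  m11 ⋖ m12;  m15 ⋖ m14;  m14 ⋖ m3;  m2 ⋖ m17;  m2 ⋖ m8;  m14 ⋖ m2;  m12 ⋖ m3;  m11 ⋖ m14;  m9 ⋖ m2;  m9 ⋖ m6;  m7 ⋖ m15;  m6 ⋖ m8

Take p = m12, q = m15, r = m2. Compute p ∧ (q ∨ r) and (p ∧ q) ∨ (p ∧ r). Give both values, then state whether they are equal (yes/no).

q ∨ r = m2, so p ∧ (q ∨ r) = m12 ∧ m2 = m11.
p ∧ q = m7 and p ∧ r = m11, so (p ∧ q) ∨ (p ∧ r) = m7 ∨ m11 = m11.
Equal: yes.

m11; m11; yes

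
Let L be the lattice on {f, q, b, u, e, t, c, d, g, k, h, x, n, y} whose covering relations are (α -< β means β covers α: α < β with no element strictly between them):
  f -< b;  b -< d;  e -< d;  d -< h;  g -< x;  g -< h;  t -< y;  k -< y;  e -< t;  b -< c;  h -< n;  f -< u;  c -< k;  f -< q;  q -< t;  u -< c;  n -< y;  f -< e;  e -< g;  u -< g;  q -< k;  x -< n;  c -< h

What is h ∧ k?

Common lower bounds of {h, k}: b, c, f, u.
The greatest among these is c.

c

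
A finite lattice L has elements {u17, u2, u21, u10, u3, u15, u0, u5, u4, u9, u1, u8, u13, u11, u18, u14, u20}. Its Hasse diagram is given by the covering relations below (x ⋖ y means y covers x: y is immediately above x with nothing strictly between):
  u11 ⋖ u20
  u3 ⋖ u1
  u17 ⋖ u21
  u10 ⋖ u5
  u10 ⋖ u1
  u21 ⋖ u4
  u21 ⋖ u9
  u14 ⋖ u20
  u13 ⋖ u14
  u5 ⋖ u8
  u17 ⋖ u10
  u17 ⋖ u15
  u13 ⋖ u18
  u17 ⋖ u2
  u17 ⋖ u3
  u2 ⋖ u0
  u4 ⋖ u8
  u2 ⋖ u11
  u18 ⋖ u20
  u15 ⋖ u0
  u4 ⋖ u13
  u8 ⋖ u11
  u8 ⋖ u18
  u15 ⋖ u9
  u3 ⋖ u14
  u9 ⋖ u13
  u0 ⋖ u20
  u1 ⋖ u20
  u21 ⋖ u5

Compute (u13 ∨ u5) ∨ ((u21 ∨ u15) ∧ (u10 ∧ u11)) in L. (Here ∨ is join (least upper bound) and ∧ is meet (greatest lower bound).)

u13 ∨ u5 = u18
u21 ∨ u15 = u9
u10 ∧ u11 = u10
u9 ∧ u10 = u17
u18 ∨ u17 = u18

u18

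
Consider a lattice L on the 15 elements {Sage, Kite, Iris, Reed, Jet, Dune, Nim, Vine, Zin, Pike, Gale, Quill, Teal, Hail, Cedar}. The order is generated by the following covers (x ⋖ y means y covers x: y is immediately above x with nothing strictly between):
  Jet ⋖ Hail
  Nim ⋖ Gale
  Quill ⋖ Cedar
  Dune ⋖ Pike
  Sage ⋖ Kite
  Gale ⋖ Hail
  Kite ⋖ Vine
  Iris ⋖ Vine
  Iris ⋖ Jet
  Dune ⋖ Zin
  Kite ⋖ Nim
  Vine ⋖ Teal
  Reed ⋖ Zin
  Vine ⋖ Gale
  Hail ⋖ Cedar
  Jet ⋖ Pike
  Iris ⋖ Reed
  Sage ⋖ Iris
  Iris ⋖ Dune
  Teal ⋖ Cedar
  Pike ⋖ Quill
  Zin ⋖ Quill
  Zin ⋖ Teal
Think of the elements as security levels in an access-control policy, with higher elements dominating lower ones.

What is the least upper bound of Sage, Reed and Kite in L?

Teal

Common upper bounds of {Sage, Reed, Kite}: Cedar, Teal.
The least among these is Teal.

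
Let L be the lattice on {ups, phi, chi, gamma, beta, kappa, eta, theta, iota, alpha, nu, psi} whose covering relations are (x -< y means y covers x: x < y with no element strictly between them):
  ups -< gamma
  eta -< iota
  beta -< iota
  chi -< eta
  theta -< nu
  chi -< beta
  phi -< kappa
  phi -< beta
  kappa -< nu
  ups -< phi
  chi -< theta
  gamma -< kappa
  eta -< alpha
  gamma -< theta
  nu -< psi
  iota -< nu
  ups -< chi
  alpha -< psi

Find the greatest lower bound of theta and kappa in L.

gamma

Common lower bounds of {theta, kappa}: gamma, ups.
The greatest among these is gamma.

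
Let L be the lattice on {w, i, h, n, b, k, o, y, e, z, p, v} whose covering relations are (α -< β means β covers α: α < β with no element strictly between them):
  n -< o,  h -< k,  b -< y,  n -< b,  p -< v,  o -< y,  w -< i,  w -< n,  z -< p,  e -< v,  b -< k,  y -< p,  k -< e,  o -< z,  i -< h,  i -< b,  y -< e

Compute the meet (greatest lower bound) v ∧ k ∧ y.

Common lower bounds of {v, k, y}: b, i, n, w.
The greatest among these is b.

b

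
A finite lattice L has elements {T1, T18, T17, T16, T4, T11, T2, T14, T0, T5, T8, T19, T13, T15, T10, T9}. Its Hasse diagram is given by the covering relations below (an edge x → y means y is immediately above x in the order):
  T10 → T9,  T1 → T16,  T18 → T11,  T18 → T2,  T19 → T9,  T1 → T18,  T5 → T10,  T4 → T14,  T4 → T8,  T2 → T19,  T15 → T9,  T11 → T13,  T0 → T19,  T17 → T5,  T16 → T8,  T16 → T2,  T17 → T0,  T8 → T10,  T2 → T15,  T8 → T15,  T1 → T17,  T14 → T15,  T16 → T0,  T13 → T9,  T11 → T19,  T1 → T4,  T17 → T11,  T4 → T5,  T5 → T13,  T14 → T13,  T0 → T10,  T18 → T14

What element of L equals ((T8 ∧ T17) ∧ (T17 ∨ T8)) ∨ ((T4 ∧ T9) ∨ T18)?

T14

T8 ∧ T17 = T1
T17 ∨ T8 = T10
T1 ∧ T10 = T1
T4 ∧ T9 = T4
T4 ∨ T18 = T14
T1 ∨ T14 = T14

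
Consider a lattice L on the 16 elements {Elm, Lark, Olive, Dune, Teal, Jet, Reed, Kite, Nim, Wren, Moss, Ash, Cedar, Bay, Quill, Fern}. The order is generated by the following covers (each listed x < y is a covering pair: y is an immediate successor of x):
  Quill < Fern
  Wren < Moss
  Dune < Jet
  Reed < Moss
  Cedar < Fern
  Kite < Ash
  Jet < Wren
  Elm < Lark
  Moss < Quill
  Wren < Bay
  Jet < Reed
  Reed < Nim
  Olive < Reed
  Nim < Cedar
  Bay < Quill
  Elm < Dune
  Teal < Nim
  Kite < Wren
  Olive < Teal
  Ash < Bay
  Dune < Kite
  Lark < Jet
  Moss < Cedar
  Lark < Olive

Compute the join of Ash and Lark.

Bay

Common upper bounds of {Ash, Lark}: Bay, Fern, Quill.
The least among these is Bay.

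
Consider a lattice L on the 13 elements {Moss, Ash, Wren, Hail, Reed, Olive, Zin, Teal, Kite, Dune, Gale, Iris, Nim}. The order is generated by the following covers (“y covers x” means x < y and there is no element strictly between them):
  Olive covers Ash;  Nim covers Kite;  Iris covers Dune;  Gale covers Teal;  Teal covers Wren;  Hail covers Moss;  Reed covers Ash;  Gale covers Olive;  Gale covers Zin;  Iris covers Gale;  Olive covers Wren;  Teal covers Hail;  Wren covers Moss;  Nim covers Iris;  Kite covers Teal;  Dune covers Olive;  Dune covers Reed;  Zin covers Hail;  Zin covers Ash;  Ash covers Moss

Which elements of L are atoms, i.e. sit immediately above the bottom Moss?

The atoms are exactly the elements that cover Moss: Ash, Hail, Wren.

Ash, Hail, Wren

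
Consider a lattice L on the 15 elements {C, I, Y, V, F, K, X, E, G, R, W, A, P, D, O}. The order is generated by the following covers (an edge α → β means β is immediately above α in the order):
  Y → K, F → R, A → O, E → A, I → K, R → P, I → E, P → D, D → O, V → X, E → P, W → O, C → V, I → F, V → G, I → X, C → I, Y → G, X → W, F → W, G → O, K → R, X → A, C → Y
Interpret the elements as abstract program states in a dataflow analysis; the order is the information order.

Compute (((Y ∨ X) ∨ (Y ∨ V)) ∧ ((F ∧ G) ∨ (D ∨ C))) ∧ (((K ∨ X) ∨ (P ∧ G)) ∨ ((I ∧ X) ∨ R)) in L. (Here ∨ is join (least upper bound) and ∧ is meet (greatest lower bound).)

Y ∨ X = O
Y ∨ V = G
O ∨ G = O
F ∧ G = C
D ∨ C = D
C ∨ D = D
O ∧ D = D
K ∨ X = O
P ∧ G = Y
O ∨ Y = O
I ∧ X = I
I ∨ R = R
O ∨ R = O
D ∧ O = D

D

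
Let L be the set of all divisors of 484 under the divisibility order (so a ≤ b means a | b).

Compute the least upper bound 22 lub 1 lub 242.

In the divisibility order, the join is the least common multiple: lcm(22, 1, 242) = 242.

242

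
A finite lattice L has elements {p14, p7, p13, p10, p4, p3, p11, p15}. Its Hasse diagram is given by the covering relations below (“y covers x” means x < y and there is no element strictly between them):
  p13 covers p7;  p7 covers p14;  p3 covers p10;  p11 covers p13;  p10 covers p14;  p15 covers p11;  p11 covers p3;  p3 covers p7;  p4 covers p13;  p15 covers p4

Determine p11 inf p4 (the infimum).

Common lower bounds of {p11, p4}: p13, p14, p7.
The greatest among these is p13.

p13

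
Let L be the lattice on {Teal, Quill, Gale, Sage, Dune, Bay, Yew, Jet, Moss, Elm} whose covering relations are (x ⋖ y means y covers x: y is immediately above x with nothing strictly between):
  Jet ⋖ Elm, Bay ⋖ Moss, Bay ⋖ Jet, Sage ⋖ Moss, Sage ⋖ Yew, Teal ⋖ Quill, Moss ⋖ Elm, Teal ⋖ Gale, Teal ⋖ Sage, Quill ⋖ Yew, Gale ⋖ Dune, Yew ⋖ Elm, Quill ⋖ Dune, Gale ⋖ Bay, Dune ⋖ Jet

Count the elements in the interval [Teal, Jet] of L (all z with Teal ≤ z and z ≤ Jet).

The interval [Teal, Jet] = {Bay, Dune, Gale, Jet, Quill, Teal}, which has 6 elements.

6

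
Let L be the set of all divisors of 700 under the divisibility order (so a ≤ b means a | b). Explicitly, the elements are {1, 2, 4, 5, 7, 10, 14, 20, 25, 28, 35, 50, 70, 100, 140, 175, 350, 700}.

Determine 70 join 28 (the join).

140

In the divisibility order, the join is the least common multiple: lcm(70, 28) = 140.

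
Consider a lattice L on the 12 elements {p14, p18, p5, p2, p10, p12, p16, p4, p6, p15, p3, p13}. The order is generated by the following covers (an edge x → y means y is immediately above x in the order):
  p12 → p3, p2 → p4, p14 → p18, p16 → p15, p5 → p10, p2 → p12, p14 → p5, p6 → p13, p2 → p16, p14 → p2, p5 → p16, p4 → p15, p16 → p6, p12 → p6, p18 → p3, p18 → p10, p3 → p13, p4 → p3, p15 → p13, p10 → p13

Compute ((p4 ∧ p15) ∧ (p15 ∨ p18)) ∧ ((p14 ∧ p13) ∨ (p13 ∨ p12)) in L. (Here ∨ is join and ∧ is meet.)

p4

p4 ∧ p15 = p4
p15 ∨ p18 = p13
p4 ∧ p13 = p4
p14 ∧ p13 = p14
p13 ∨ p12 = p13
p14 ∨ p13 = p13
p4 ∧ p13 = p4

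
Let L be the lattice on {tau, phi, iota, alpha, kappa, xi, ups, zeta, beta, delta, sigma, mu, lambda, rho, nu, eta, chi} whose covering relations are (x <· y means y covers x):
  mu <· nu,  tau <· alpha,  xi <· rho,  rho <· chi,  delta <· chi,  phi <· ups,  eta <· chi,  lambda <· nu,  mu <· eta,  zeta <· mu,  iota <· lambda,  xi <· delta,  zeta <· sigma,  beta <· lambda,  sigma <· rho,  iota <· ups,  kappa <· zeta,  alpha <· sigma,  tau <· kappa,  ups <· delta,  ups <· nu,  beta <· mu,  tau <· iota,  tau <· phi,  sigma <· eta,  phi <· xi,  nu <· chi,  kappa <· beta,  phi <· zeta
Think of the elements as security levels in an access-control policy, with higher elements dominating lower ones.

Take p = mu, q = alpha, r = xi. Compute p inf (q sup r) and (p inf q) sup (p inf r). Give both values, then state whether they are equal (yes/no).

zeta; phi; no

q sup r = rho, so p inf (q sup r) = mu inf rho = zeta.
p inf q = tau and p inf r = phi, so (p inf q) sup (p inf r) = tau sup phi = phi.
Equal: no.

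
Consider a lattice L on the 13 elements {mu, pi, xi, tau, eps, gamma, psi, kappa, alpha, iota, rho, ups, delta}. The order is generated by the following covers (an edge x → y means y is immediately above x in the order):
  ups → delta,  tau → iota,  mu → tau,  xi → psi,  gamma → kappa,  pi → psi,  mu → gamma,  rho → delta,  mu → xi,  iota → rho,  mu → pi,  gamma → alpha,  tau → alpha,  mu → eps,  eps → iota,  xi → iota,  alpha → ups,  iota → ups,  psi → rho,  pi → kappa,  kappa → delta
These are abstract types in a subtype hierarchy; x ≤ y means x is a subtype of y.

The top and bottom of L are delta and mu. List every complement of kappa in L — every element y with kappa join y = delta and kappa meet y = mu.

eps, iota, tau, xi

Need y with kappa ∨ y = delta and kappa ∧ y = mu.
Checking each element gives: eps, iota, tau, xi.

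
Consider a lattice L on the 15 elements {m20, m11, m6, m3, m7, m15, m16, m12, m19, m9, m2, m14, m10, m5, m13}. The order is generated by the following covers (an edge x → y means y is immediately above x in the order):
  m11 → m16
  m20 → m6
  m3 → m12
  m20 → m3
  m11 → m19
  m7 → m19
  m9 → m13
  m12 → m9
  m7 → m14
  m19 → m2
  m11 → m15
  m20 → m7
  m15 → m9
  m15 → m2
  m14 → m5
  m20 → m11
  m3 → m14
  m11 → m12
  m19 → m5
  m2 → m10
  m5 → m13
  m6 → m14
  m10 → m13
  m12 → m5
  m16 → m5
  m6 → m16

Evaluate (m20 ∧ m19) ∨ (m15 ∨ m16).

m13

m20 ∧ m19 = m20
m15 ∨ m16 = m13
m20 ∨ m13 = m13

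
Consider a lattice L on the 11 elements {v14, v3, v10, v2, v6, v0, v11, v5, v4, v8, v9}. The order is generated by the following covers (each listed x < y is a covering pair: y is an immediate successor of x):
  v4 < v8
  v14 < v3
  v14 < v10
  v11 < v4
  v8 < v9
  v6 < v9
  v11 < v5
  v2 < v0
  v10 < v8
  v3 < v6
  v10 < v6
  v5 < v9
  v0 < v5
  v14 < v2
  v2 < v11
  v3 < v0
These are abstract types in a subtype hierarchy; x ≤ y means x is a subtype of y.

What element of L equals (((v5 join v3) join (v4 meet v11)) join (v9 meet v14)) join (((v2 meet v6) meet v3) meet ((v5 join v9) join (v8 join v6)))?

v5 ∨ v3 = v5
v4 ∧ v11 = v11
v5 ∨ v11 = v5
v9 ∧ v14 = v14
v5 ∨ v14 = v5
v2 ∧ v6 = v14
v14 ∧ v3 = v14
v5 ∨ v9 = v9
v8 ∨ v6 = v9
v9 ∨ v9 = v9
v14 ∧ v9 = v14
v5 ∨ v14 = v5

v5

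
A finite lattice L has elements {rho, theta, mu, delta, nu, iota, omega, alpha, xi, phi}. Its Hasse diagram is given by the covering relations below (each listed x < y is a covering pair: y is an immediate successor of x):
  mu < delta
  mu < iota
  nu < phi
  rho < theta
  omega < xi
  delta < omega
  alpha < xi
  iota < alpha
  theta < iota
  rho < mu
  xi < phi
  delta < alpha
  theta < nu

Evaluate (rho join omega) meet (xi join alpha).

omega

rho ∨ omega = omega
xi ∨ alpha = xi
omega ∧ xi = omega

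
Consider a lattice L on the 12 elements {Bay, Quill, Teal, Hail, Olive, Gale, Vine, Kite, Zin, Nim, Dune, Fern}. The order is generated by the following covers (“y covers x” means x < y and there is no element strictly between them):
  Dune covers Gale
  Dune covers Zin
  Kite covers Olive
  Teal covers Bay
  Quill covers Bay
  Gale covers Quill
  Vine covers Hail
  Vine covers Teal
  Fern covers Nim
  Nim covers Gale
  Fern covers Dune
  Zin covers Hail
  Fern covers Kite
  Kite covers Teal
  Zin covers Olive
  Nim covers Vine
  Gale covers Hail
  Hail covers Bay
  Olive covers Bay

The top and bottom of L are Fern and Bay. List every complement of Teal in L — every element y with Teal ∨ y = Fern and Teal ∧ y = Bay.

Dune, Zin

Need y with Teal ∨ y = Fern and Teal ∧ y = Bay.
Checking each element gives: Dune, Zin.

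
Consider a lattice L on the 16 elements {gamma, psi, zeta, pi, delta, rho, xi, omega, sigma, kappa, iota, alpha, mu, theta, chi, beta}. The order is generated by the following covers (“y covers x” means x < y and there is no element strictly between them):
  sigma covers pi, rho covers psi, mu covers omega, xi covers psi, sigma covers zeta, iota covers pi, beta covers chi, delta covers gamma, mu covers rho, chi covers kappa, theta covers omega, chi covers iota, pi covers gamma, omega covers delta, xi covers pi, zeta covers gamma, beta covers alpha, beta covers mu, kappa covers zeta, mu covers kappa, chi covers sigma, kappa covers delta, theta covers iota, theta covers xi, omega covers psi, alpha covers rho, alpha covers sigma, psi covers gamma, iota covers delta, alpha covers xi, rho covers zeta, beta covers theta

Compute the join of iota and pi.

Common upper bounds of {iota, pi}: beta, chi, iota, theta.
The least among these is iota.

iota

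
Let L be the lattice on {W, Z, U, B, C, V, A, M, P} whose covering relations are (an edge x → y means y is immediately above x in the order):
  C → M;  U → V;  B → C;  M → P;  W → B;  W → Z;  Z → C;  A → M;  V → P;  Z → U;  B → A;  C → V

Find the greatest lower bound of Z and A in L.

W

Common lower bounds of {Z, A}: W.
The greatest among these is W.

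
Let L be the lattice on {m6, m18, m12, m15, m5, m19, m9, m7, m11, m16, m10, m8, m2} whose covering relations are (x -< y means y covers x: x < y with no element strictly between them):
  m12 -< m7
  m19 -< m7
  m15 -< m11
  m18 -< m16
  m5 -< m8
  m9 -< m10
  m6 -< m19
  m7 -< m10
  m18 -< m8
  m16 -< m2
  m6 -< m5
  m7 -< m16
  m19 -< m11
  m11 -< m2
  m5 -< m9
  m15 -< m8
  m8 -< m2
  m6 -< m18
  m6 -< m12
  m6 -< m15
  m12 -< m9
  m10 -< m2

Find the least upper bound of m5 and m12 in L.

m9

Common upper bounds of {m5, m12}: m10, m2, m9.
The least among these is m9.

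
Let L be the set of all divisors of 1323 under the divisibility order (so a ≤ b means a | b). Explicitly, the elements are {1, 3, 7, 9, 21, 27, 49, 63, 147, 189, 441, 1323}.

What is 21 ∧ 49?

7

In the divisibility order, the meet is the greatest common divisor: gcd(21, 49) = 7.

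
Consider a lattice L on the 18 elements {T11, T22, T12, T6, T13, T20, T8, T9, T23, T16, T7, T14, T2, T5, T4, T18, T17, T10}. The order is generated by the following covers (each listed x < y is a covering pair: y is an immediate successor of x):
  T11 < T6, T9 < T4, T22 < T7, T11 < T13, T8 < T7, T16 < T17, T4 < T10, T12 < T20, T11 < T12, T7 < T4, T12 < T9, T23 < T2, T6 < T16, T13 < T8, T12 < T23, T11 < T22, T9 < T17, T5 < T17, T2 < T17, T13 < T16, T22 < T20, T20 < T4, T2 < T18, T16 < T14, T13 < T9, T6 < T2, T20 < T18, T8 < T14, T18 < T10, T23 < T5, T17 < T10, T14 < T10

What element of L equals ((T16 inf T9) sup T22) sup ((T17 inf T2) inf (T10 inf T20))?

T16 ∧ T9 = T13
T13 ∨ T22 = T7
T17 ∧ T2 = T2
T10 ∧ T20 = T20
T2 ∧ T20 = T12
T7 ∨ T12 = T4

T4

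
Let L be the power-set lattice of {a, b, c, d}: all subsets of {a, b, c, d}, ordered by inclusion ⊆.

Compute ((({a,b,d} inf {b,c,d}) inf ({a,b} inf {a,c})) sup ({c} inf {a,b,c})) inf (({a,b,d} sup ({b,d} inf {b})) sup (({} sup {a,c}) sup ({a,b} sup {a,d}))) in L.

{a,b,d} ∧ {b,c,d} = {b,d}
{a,b} ∧ {a,c} = {a}
{b,d} ∧ {a} = {}
{c} ∧ {a,b,c} = {c}
{} ∨ {c} = {c}
{b,d} ∧ {b} = {b}
{a,b,d} ∨ {b} = {a,b,d}
{} ∨ {a,c} = {a,c}
{a,b} ∨ {a,d} = {a,b,d}
{a,c} ∨ {a,b,d} = {a,b,c,d}
{a,b,d} ∨ {a,b,c,d} = {a,b,c,d}
{c} ∧ {a,b,c,d} = {c}

{c}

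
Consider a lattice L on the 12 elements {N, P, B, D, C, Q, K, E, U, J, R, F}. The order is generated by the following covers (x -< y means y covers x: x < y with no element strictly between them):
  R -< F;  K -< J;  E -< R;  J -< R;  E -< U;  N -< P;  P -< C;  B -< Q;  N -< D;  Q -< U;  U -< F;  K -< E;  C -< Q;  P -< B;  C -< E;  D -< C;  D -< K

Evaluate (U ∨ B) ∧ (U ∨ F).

U

U ∨ B = U
U ∨ F = F
U ∧ F = U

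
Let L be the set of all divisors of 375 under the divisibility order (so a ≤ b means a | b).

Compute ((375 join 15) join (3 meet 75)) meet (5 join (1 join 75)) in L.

75

375 ∨ 15 = 375
3 ∧ 75 = 3
375 ∨ 3 = 375
1 ∨ 75 = 75
5 ∨ 75 = 75
375 ∧ 75 = 75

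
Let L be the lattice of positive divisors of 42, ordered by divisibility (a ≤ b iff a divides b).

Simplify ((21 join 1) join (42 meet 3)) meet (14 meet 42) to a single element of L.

7

21 ∨ 1 = 21
42 ∧ 3 = 3
21 ∨ 3 = 21
14 ∧ 42 = 14
21 ∧ 14 = 7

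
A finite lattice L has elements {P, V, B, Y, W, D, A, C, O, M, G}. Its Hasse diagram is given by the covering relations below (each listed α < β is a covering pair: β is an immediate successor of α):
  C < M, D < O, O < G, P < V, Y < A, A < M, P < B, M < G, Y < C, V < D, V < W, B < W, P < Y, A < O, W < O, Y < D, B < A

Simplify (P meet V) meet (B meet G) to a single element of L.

P ∧ V = P
B ∧ G = B
P ∧ B = P

P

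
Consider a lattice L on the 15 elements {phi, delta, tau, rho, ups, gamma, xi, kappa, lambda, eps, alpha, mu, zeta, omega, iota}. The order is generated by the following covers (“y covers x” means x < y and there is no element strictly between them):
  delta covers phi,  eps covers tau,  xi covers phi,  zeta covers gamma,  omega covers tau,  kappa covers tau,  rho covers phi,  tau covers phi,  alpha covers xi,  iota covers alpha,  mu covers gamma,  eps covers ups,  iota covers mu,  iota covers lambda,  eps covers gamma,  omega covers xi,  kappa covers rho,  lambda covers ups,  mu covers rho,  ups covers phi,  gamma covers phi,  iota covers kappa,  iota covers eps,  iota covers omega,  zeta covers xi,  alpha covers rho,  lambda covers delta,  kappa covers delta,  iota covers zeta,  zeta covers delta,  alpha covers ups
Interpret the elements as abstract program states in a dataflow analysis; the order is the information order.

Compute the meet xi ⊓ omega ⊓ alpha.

Common lower bounds of {xi, omega, alpha}: phi, xi.
The greatest among these is xi.

xi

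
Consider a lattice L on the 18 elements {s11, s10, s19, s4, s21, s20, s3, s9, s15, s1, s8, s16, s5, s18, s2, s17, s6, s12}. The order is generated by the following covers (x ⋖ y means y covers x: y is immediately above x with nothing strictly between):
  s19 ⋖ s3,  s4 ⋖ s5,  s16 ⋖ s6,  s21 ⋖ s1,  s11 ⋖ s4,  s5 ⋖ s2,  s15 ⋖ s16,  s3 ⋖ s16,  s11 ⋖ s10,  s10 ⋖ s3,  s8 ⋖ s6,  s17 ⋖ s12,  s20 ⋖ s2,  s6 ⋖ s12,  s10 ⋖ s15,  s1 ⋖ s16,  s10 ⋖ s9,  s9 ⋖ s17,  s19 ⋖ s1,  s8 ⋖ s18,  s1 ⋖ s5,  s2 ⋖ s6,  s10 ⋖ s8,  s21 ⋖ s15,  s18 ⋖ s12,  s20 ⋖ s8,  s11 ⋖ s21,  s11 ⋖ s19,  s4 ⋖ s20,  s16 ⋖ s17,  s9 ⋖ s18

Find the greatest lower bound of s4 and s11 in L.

s11

Common lower bounds of {s4, s11}: s11.
The greatest among these is s11.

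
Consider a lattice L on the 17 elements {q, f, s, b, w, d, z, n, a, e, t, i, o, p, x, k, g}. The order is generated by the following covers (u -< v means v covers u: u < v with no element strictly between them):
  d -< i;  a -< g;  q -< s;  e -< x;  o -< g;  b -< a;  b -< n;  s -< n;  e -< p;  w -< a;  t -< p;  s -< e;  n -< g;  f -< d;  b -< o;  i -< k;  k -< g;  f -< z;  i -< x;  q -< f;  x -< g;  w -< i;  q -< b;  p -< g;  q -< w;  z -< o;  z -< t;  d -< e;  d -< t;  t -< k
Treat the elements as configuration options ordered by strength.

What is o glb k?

Common lower bounds of {o, k}: f, q, z.
The greatest among these is z.

z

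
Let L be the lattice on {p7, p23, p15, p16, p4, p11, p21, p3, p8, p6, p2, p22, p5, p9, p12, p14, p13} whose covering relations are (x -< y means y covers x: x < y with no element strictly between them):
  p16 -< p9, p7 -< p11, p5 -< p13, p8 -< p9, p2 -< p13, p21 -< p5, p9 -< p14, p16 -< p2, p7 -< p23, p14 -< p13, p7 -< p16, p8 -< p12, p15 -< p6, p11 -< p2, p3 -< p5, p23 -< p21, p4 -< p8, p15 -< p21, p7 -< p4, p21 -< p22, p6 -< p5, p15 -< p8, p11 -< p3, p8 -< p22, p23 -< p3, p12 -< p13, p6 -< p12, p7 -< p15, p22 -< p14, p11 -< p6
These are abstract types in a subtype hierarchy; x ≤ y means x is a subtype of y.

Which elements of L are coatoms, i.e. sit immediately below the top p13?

The coatoms are exactly the elements covered by p13: p12, p14, p2, p5.

p12, p14, p2, p5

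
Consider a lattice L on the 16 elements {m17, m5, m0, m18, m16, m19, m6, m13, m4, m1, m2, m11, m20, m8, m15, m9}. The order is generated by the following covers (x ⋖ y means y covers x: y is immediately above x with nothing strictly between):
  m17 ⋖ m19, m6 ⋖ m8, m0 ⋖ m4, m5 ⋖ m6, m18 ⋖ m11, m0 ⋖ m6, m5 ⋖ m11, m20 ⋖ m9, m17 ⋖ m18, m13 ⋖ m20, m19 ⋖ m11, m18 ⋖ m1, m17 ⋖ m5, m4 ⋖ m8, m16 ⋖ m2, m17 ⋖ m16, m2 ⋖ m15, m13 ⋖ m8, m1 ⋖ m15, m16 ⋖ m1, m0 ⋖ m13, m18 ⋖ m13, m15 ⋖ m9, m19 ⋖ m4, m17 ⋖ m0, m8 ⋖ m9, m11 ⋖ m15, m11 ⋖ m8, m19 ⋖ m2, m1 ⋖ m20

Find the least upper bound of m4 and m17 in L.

Common upper bounds of {m4, m17}: m4, m8, m9.
The least among these is m4.

m4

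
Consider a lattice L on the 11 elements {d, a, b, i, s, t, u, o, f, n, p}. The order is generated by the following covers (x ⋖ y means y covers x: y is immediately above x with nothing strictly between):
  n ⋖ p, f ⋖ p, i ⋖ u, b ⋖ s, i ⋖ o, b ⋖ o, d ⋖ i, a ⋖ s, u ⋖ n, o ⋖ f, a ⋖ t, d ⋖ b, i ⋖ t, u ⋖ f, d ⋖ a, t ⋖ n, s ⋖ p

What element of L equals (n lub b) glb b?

n ∨ b = p
p ∧ b = b

b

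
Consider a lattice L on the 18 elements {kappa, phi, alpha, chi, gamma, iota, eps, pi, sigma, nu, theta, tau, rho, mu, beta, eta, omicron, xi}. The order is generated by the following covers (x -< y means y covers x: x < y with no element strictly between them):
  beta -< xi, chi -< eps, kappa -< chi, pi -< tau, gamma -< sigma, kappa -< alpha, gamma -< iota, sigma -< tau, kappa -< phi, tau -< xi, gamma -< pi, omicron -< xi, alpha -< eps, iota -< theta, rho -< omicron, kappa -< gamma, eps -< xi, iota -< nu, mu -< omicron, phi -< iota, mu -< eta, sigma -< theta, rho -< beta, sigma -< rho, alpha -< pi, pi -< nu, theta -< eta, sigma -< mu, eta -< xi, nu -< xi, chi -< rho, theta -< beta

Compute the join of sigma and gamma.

Common upper bounds of {sigma, gamma}: beta, eta, mu, omicron, rho, sigma, tau, theta, xi.
The least among these is sigma.

sigma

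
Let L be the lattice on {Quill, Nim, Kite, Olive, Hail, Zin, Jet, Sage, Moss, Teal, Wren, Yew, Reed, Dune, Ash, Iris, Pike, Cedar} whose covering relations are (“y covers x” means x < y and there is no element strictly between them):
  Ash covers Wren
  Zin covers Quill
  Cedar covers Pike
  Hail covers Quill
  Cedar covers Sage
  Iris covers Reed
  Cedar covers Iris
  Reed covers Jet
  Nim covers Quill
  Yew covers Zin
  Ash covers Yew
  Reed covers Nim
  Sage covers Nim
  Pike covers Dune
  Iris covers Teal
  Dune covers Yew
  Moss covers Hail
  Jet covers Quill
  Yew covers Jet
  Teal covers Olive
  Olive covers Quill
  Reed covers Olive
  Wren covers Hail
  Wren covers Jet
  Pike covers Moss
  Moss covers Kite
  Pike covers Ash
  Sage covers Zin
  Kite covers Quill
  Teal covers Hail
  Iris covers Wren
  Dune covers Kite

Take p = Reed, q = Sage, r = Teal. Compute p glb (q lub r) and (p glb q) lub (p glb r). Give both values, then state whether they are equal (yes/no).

Reed; Reed; yes

q lub r = Cedar, so p glb (q lub r) = Reed glb Cedar = Reed.
p glb q = Nim and p glb r = Olive, so (p glb q) lub (p glb r) = Nim lub Olive = Reed.
Equal: yes.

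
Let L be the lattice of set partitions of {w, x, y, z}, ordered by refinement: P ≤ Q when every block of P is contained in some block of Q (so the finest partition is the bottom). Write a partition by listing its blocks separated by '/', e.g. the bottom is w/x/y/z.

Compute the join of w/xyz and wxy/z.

The join of w/xyz and wxy/z merges any blocks that overlap across the partitions, giving wxyz.

wxyz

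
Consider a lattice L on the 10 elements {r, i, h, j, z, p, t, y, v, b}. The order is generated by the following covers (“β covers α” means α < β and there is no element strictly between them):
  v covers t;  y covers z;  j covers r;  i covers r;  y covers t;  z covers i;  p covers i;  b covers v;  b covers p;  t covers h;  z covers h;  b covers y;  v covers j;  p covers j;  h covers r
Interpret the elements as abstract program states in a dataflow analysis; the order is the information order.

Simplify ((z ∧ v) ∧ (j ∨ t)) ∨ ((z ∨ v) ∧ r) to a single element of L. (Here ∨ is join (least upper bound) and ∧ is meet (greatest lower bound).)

z ∧ v = h
j ∨ t = v
h ∧ v = h
z ∨ v = b
b ∧ r = r
h ∨ r = h

h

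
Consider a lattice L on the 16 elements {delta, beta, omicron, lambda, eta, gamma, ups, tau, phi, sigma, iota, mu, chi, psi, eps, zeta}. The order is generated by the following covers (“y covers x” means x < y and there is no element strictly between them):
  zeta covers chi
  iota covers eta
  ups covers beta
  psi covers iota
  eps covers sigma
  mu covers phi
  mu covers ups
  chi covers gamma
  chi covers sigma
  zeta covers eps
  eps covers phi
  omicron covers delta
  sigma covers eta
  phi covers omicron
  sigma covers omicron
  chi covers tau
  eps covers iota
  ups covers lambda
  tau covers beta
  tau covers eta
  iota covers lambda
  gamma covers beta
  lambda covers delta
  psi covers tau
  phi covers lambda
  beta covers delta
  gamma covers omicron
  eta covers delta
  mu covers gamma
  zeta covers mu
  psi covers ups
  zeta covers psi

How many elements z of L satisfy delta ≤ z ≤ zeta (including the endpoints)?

16

The interval [delta, zeta] = {beta, chi, delta, eps, eta, gamma, iota, lambda, mu, omicron, phi, psi, sigma, tau, ups, zeta}, which has 16 elements.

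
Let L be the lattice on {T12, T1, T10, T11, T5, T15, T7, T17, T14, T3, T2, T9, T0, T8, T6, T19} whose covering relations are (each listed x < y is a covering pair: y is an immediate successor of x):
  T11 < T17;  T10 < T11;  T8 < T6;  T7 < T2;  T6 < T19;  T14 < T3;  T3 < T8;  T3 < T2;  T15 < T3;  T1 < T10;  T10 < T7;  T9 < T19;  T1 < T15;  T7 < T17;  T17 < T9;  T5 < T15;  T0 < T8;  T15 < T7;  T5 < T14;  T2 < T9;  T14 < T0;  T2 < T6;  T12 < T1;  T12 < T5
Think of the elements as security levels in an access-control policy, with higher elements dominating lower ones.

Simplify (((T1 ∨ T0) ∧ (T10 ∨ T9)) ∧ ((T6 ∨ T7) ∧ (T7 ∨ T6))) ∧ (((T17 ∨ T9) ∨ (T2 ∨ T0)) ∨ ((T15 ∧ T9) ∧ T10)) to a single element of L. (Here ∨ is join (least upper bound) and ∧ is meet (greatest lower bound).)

T1 ∨ T0 = T8
T10 ∨ T9 = T9
T8 ∧ T9 = T3
T6 ∨ T7 = T6
T7 ∨ T6 = T6
T6 ∧ T6 = T6
T3 ∧ T6 = T3
T17 ∨ T9 = T9
T2 ∨ T0 = T6
T9 ∨ T6 = T19
T15 ∧ T9 = T15
T15 ∧ T10 = T1
T19 ∨ T1 = T19
T3 ∧ T19 = T3

T3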